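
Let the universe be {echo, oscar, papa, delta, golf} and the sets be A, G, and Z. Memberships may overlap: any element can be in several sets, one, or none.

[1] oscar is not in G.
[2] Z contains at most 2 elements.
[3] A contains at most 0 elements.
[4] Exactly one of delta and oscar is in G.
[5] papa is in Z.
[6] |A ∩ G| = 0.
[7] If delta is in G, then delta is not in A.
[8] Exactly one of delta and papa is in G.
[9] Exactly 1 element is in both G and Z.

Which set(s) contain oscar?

oscar: none

From (1): oscar ∉ G.
From (5): papa ∈ Z.
(3): A already has 0, so the rest are out.
(4) (exactly one): delta ∈ G.
(8) (exactly one): papa ∉ G.
Suppose oscar ∈ Z: no assignment then satisfies all the clues, so oscar ∉ Z.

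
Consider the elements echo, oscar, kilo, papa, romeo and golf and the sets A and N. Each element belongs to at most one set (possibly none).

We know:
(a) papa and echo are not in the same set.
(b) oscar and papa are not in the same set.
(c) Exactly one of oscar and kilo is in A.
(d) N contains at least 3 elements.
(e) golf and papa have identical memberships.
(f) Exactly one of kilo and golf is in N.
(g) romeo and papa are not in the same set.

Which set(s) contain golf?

golf: none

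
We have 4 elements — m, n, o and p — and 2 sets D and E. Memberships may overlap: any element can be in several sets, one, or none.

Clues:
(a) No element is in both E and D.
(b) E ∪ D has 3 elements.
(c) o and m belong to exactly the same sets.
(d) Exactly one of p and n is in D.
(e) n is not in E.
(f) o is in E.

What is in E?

From (e): n ∉ E.
From (f): o ∈ E.
(a) (disjoint): o ∉ D.
(c): m matches o: m ∉ D.
(c): m matches o: m ∈ E.
Suppose p ∈ E: no assignment then satisfies all the clues, so p ∉ E.

E = {m, o}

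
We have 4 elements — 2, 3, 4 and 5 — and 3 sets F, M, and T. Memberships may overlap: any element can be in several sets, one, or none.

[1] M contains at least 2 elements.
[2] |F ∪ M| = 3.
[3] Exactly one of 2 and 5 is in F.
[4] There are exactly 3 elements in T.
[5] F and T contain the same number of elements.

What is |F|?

3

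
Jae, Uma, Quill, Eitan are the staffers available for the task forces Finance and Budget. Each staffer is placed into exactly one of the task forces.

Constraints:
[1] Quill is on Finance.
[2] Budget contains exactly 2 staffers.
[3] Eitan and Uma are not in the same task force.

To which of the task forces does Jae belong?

Jae: Budget

From (1): Quill ∈ Finance.
Suppose Jae ∈ Finance: no assignment then satisfies all the clues, so Jae ∉ Finance.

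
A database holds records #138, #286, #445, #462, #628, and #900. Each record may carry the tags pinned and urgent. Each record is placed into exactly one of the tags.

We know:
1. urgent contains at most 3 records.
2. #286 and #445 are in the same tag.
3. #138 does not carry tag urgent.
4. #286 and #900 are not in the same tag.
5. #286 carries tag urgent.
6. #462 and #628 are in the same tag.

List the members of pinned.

pinned = {#138, #462, #628, #900}

From (3): #138 ∉ urgent.
From (5): #286 ∈ urgent.
(2): #445 matches #286: #445 ∉ pinned.
(2): #445 matches #286: #445 ∈ urgent.
(4): #900 ∉ urgent.
Only one tag left: #138 ∈ pinned.
Only one tag left: #900 ∈ pinned.
Suppose #462 ∉ pinned: no assignment then satisfies all the clues, so #462 ∈ pinned.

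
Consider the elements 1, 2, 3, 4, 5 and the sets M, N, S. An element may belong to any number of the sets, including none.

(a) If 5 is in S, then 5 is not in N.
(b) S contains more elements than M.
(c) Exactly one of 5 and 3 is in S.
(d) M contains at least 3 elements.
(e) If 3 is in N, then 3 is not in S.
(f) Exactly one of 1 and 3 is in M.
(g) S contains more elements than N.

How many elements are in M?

3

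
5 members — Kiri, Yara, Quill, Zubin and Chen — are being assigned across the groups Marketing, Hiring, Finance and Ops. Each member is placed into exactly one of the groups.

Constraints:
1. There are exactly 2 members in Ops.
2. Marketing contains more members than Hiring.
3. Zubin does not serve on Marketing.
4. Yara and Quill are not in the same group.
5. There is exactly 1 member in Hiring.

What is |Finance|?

From (3): Zubin ∉ Marketing.
Suppose Kiri ∈ Finance: no assignment then satisfies all the clues, so Kiri ∉ Finance.

0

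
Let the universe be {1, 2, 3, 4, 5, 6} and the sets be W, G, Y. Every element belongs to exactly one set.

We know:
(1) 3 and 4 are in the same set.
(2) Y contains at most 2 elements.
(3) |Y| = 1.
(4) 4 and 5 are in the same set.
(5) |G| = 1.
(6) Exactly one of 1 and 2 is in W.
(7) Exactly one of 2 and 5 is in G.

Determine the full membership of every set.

W = {1, 3, 4, 5}; G = {2}; Y = {6}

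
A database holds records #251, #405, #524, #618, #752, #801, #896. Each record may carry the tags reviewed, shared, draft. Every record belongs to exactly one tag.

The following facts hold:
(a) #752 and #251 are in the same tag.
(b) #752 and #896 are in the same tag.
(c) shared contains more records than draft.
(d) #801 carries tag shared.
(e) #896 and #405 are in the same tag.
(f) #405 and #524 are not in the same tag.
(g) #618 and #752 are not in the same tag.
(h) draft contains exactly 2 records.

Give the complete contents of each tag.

From (d): #801 ∈ shared.
Suppose #251 ∈ reviewed: no assignment then satisfies all the clues, so #251 ∉ reviewed.

reviewed = {}; shared = {#251, #405, #752, #801, #896}; draft = {#524, #618}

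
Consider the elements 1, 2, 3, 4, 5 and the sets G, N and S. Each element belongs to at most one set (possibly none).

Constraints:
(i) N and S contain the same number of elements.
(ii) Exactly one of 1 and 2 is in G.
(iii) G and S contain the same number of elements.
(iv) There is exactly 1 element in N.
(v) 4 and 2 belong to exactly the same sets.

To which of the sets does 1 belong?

1: G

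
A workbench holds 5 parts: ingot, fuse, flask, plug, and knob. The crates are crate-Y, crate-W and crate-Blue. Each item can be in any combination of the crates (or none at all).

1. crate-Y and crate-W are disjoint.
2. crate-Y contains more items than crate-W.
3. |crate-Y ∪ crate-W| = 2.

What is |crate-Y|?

2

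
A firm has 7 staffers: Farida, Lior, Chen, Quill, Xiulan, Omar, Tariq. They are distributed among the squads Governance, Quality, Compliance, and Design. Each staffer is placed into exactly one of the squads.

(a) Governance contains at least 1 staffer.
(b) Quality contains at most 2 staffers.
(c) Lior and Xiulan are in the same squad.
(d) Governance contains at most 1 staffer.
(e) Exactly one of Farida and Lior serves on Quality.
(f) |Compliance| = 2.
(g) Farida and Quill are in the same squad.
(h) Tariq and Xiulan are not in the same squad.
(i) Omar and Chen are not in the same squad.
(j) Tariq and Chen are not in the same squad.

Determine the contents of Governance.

Governance = {Chen}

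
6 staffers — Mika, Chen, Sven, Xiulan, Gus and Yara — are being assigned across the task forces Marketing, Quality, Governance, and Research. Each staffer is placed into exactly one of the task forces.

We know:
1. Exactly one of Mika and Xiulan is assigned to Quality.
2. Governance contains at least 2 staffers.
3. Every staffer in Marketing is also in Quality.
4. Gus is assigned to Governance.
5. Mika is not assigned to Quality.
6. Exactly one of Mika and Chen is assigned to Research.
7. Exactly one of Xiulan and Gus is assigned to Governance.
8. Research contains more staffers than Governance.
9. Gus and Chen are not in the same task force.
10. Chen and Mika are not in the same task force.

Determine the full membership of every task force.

Marketing = {}; Quality = {Xiulan}; Governance = {Gus, Mika}; Research = {Chen, Sven, Yara}

From (4): Gus ∈ Governance.
From (5): Mika ∉ Quality.
(1) (exactly one): Xiulan ∈ Quality.
(3) contrapositive: Mika ∉ Marketing.
(9): Chen ∉ Governance.
Suppose Mika ∉ Governance: no assignment then satisfies all the clues, so Mika ∈ Governance.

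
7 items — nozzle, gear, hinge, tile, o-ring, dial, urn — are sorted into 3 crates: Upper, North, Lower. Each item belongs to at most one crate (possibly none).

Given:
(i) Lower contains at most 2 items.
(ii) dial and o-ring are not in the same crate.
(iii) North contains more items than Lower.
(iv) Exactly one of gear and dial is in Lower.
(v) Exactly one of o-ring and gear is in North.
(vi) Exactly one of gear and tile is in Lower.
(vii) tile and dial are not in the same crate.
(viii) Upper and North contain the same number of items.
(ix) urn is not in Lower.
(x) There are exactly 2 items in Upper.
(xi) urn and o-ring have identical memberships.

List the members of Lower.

Lower = {gear}

From (ix): urn ∉ Lower.
(xi): o-ring matches urn: o-ring ∉ Lower.
Suppose nozzle ∈ Lower: no assignment then satisfies all the clues, so nozzle ∉ Lower.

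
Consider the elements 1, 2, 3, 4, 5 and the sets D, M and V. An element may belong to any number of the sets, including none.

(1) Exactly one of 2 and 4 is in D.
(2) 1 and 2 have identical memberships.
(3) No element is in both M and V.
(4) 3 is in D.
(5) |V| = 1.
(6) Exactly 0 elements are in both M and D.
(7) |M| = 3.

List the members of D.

D = {3, 4}

From (4): 3 ∈ D.
Suppose 1 ∈ D: no assignment then satisfies all the clues, so 1 ∉ D.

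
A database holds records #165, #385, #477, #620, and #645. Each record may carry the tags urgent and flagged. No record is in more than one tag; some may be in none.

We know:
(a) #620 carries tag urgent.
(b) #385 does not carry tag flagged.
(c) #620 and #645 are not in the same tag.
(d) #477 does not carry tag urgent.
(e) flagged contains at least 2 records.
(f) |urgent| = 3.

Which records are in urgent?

urgent = {#165, #385, #620}

From (a): #620 ∈ urgent.
From (b): #385 ∉ flagged.
From (d): #477 ∉ urgent.
(c): #645 ∉ urgent.
(f): only 3 candidates remain for urgent, so all are in.
(e): only 2 candidates remain for flagged, so all are in.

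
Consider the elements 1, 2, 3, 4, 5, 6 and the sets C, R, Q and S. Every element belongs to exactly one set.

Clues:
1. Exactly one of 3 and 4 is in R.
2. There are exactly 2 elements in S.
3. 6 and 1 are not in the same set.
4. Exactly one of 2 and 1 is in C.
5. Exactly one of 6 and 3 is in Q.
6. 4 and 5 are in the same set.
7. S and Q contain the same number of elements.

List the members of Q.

Q = {2, 6}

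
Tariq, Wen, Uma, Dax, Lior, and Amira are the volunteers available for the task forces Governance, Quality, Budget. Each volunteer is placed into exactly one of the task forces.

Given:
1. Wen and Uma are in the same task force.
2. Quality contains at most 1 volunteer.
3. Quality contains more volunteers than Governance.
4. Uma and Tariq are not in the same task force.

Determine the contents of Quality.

Quality = {Tariq}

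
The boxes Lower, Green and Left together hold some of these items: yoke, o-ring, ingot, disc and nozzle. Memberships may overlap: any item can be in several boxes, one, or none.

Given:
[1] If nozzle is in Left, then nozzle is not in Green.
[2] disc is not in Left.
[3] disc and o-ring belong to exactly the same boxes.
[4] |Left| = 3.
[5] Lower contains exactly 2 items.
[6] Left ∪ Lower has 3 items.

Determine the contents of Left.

Left = {ingot, nozzle, yoke}

From (2): disc ∉ Left.
(3): o-ring matches disc: o-ring ∉ Left.
(4): only 3 candidates remain for Left, so all are in.
(1): nozzle ∉ Green.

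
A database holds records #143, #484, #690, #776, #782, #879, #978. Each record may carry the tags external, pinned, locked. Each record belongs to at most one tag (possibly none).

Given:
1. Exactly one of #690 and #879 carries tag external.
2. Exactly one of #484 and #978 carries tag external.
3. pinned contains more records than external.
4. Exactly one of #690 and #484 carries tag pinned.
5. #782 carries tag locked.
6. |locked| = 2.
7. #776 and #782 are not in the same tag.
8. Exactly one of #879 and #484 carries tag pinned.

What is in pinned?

pinned = {#143, #484, #776}

From (5): #782 ∈ locked.
(7): #776 ∉ locked.
Suppose #143 ∉ pinned: no assignment then satisfies all the clues, so #143 ∈ pinned.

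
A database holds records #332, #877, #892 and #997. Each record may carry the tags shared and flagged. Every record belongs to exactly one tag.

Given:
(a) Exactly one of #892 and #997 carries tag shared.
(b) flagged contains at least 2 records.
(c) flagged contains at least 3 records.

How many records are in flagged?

3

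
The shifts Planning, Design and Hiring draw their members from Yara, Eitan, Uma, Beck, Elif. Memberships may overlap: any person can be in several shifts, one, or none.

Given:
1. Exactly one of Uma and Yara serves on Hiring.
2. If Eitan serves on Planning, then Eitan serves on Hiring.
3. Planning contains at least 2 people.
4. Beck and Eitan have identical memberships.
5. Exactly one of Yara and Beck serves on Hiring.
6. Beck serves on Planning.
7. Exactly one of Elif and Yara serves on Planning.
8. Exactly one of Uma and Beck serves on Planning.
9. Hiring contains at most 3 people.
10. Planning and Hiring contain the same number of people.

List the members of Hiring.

Hiring = {Beck, Eitan, Uma}

From (6): Beck ∈ Planning.
(4): Eitan matches Beck: Eitan ∈ Planning.
(8) (exactly one): Uma ∉ Planning.
(2): Eitan ∈ Hiring.
(4): Beck matches Eitan: Beck ∈ Hiring.
(5) (exactly one): Yara ∉ Hiring.
(1) (exactly one): Uma ∈ Hiring.
(9): Hiring already has 3, so the rest are out.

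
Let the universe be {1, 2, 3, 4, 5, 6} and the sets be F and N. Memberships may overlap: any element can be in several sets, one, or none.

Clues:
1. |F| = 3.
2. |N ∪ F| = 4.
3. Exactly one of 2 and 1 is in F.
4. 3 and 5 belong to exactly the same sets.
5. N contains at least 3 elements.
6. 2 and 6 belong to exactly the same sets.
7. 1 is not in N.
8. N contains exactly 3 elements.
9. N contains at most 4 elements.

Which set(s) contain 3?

3: F, N

From (7): 1 ∉ N.
Suppose 3 ∉ F: no assignment then satisfies all the clues, so 3 ∈ F.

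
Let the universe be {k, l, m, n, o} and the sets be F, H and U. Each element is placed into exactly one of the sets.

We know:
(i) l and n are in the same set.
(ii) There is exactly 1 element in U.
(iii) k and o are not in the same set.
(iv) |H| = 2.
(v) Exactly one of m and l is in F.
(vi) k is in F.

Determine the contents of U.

From (vi): k ∈ F.
(iii): o ∉ F.
Suppose l ∈ U: no assignment then satisfies all the clues, so l ∉ U.

U = {o}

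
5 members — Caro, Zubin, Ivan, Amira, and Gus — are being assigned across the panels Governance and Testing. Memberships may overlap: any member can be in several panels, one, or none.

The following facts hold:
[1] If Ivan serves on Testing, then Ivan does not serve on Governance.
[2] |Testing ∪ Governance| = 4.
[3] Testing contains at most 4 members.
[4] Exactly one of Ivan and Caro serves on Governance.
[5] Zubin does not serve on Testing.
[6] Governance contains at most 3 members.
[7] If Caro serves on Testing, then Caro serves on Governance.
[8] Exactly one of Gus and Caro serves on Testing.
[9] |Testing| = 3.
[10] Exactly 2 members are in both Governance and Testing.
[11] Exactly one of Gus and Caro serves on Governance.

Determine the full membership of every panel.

Governance = {Amira, Caro, Zubin}; Testing = {Amira, Caro, Ivan}

From (5): Zubin ∉ Testing.
Suppose Caro ∉ Governance: no assignment then satisfies all the clues, so Caro ∈ Governance.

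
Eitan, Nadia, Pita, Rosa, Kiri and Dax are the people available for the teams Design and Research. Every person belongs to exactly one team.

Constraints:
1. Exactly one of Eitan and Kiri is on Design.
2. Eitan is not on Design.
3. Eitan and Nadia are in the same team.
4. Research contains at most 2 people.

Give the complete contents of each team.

From (2): Eitan ∉ Design.
(1) (exactly one): Kiri ∈ Design.
(3): Nadia matches Eitan: Nadia ∉ Design.
Only one team left: Eitan ∈ Research.
Only one team left: Nadia ∈ Research.
(4): Research already has 2, so the rest are out.
Only one team left: Pita ∈ Design.
Only one team left: Rosa ∈ Design.
Only one team left: Dax ∈ Design.

Design = {Dax, Kiri, Pita, Rosa}; Research = {Eitan, Nadia}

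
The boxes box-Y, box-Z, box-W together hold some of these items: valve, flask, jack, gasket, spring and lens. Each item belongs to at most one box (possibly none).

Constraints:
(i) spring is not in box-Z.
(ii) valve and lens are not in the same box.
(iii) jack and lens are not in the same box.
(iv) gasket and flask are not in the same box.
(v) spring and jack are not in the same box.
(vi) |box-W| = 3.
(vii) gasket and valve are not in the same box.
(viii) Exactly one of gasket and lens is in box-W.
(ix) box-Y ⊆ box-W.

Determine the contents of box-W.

box-W = {flask, lens, spring}

From (i): spring ∉ box-Z.
Suppose valve ∈ box-W: no assignment then satisfies all the clues, so valve ∉ box-W.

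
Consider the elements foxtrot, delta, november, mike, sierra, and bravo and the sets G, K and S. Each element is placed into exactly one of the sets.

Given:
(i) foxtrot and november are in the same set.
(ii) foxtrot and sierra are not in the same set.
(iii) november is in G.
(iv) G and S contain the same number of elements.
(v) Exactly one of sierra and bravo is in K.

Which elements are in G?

G = {foxtrot, november}

From (iii): november ∈ G.
(i): foxtrot matches november: foxtrot ∈ G.
(ii): sierra ∉ G.
Suppose delta ∈ G: no assignment then satisfies all the clues, so delta ∉ G.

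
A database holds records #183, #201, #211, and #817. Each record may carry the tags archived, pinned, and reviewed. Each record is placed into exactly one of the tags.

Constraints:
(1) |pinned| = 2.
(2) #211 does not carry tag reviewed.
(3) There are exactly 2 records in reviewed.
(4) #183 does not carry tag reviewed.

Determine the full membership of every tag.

From (2): #211 ∉ reviewed.
From (4): #183 ∉ reviewed.
(3): only 2 candidates remain for reviewed, so all are in.
(1): only 2 candidates remain for pinned, so all are in.

archived = {}; pinned = {#183, #211}; reviewed = {#201, #817}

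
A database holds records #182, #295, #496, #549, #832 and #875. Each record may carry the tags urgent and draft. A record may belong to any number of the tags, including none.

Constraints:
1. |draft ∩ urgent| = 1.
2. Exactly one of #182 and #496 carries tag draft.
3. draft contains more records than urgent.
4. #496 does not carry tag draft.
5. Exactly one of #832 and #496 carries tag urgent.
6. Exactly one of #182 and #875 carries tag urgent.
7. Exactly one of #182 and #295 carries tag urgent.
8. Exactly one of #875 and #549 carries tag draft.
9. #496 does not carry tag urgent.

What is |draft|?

3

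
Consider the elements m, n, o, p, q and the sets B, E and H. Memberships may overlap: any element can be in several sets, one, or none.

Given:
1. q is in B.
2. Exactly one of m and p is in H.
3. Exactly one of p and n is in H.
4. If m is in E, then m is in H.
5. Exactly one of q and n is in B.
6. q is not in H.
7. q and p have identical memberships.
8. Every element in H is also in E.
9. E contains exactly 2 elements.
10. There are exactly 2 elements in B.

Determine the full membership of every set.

B = {p, q}; E = {m, n}; H = {m, n}

From (1): q ∈ B.
From (6): q ∉ H.
(5) (exactly one): n ∉ B.
(7): p matches q: p ∈ B.
(7): p matches q: p ∉ H.
(10): B already has 2, so the rest are out.
(2) (exactly one): m ∈ H.
(3) (exactly one): n ∈ H.
(8) with m ∈ H: m ∈ E.
(8) with n ∈ H: n ∈ E.
(9): E already has 2, so the rest are out.
(8) contrapositive: o ∉ H.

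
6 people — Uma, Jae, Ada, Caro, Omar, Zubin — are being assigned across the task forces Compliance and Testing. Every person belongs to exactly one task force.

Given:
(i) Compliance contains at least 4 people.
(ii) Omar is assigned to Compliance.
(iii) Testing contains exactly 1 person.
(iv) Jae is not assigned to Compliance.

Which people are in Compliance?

Compliance = {Ada, Caro, Omar, Uma, Zubin}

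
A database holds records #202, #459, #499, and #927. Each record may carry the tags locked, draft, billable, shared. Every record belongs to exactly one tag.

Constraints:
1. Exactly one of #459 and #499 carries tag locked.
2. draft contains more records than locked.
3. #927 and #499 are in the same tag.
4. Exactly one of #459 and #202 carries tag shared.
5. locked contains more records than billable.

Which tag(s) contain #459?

#459: locked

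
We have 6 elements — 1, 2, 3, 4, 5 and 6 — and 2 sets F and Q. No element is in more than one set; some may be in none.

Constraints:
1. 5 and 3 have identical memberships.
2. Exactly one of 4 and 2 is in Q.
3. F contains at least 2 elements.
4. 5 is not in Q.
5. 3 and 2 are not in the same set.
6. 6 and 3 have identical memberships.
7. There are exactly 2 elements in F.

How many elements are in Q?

1

From (4): 5 ∉ Q.
(1): 3 matches 5: 3 ∉ Q.
(6): 6 matches 3: 6 ∉ Q.
Suppose 1 ∉ F: no assignment then satisfies all the clues, so 1 ∈ F.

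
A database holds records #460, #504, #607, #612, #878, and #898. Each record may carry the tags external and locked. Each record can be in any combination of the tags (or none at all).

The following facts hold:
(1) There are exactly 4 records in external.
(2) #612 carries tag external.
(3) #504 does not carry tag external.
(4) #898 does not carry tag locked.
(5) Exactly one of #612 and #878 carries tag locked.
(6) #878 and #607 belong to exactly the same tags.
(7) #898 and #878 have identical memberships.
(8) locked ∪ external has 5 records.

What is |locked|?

2

From (2): #612 ∈ external.
From (3): #504 ∉ external.
From (4): #898 ∉ locked.
(7): #878 matches #898: #878 ∉ locked.
(5) (exactly one): #612 ∈ locked.
(6): #607 matches #878: #607 ∉ locked.
Suppose #460 ∈ external: no assignment then satisfies all the clues, so #460 ∉ external.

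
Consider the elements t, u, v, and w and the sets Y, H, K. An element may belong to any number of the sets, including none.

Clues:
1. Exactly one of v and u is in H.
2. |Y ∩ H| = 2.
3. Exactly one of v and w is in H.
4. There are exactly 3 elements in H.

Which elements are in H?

H = {t, u, w}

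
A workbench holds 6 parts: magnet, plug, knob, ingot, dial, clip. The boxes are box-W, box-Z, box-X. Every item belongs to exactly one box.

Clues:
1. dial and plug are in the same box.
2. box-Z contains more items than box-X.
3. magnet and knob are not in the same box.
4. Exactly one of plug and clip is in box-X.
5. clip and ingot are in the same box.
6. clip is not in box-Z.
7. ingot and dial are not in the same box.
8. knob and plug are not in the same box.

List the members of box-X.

box-X = {clip, ingot}

From (6): clip ∉ box-Z.
(5): ingot matches clip: ingot ∉ box-Z.
Suppose magnet ∈ box-X: no assignment then satisfies all the clues, so magnet ∉ box-X.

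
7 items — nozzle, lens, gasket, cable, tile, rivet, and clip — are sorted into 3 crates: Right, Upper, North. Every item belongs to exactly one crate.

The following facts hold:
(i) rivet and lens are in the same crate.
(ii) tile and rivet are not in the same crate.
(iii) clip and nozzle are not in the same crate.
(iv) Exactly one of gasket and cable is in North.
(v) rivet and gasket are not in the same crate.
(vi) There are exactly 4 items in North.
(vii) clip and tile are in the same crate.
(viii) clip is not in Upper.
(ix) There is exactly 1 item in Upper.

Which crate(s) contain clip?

clip: Right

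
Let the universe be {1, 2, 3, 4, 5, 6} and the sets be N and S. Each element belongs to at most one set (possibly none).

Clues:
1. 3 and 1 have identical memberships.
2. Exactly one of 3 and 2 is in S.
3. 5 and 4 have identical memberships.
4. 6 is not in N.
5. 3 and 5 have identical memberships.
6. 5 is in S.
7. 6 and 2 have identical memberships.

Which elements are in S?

From (4): 6 ∉ N.
From (6): 5 ∈ S.
(3): 4 matches 5: 4 ∉ N.
(3): 4 matches 5: 4 ∈ S.
(5): 3 matches 5: 3 ∉ N.
(5): 3 matches 5: 3 ∈ S.
(7): 2 matches 6: 2 ∉ N.
(1): 1 matches 3: 1 ∉ N.
(1): 1 matches 3: 1 ∈ S.
(2) (exactly one): 2 ∉ S.
(7): 6 matches 2: 6 ∉ S.

S = {1, 3, 4, 5}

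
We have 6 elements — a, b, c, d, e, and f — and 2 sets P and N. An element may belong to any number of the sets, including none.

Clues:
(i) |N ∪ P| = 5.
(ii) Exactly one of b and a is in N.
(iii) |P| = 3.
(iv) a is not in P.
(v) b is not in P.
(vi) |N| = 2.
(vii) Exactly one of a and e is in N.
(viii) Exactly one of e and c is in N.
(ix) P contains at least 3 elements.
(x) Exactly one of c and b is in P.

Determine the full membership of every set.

P = {c, d, f}; N = {b, e}

From (iv): a ∉ P.
From (v): b ∉ P.
(x) (exactly one): c ∈ P.
Suppose a ∈ N: no assignment then satisfies all the clues, so a ∉ N.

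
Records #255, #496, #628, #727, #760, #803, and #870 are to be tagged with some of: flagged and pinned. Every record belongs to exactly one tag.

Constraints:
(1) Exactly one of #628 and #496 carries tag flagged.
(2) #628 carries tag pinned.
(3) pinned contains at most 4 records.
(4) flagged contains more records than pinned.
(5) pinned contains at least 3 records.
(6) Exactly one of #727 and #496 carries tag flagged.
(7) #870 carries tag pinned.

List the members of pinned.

pinned = {#628, #727, #870}

From (2): #628 ∈ pinned.
From (7): #870 ∈ pinned.
(1) (exactly one): #496 ∈ flagged.
(6) (exactly one): #727 ∉ flagged.
Only one tag left: #727 ∈ pinned.
Suppose #255 ∈ pinned: no assignment then satisfies all the clues, so #255 ∉ pinned.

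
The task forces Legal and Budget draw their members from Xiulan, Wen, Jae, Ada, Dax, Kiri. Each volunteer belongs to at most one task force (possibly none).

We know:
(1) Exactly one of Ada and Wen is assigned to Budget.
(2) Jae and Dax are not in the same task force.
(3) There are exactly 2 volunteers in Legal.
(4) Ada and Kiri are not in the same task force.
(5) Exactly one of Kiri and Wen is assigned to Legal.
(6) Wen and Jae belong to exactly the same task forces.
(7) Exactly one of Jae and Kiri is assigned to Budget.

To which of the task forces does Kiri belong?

Kiri: Legal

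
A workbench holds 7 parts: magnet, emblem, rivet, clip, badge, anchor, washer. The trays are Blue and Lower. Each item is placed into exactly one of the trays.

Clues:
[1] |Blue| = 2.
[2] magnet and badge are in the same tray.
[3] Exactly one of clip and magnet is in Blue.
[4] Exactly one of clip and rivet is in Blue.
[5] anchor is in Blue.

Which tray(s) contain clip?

clip: Blue

From (5): anchor ∈ Blue.
Suppose clip ∉ Blue: no assignment then satisfies all the clues, so clip ∈ Blue.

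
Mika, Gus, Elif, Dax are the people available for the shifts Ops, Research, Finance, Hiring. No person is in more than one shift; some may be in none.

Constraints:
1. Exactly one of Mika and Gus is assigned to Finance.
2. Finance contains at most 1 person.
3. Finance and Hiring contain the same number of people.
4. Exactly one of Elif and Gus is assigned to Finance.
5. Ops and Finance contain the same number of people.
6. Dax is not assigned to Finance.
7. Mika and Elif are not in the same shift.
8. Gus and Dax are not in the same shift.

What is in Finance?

Finance = {Gus}

From (6): Dax ∉ Finance.
Suppose Mika ∈ Finance: no assignment then satisfies all the clues, so Mika ∉ Finance.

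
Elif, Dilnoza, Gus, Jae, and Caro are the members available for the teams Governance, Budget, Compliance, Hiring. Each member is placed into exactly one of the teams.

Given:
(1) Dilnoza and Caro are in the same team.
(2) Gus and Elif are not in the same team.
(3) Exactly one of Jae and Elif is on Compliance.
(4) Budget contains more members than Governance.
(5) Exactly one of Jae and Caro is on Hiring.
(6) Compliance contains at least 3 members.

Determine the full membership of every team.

Governance = {}; Budget = {Gus}; Compliance = {Caro, Dilnoza, Elif}; Hiring = {Jae}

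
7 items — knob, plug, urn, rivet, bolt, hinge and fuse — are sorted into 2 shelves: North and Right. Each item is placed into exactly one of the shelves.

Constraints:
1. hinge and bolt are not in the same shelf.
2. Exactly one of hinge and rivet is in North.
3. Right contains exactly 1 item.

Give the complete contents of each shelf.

North = {bolt, fuse, knob, plug, rivet, urn}; Right = {hinge}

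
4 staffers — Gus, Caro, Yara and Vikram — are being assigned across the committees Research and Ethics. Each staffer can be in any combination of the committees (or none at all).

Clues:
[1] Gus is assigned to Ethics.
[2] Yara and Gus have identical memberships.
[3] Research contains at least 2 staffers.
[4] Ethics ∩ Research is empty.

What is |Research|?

2

From (1): Gus ∈ Ethics.
(2): Yara matches Gus: Yara ∈ Ethics.
(4) (disjoint): Gus ∉ Research.
(4) (disjoint): Yara ∉ Research.
(3): only 2 candidates remain for Research, so all are in.
(4) (disjoint): Caro ∉ Ethics.
(4) (disjoint): Vikram ∉ Ethics.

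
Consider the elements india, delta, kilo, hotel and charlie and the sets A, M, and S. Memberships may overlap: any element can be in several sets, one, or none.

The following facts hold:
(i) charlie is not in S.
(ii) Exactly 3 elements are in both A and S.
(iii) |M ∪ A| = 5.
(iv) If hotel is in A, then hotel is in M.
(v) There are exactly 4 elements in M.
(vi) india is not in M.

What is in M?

From (i): charlie ∉ S.
From (vi): india ∉ M.
(v): only 4 candidates remain for M, so all are in.

M = {charlie, delta, hotel, kilo}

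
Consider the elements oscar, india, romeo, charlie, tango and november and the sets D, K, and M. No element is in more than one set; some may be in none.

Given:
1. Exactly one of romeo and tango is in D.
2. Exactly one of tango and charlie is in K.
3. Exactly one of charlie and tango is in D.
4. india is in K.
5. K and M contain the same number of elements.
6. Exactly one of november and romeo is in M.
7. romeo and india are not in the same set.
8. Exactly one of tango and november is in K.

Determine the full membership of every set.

From (4): india ∈ K.
(7): romeo ∉ K.
Suppose oscar ∈ D: no assignment then satisfies all the clues, so oscar ∉ D.

D = {charlie, romeo}; K = {india, tango}; M = {november, oscar}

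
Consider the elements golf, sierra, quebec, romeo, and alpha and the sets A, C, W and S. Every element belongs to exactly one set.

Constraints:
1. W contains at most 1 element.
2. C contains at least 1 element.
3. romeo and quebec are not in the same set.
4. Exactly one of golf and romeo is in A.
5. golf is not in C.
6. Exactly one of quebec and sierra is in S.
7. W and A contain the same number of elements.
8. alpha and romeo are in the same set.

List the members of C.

From (5): golf ∉ C.
Suppose sierra ∈ C: no assignment then satisfies all the clues, so sierra ∉ C.

C = {alpha, romeo}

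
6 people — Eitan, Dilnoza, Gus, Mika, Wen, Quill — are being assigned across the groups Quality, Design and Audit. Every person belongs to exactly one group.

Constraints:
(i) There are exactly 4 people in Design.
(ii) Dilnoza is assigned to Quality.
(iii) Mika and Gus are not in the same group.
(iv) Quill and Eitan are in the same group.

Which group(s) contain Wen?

Wen: Design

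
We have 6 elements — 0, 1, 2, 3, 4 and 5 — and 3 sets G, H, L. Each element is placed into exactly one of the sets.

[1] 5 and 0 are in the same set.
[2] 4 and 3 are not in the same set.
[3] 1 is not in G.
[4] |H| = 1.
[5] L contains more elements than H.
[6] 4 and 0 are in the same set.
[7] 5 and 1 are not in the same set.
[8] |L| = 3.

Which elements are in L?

L = {0, 4, 5}

From (3): 1 ∉ G.
Suppose 0 ∉ L: no assignment then satisfies all the clues, so 0 ∈ L.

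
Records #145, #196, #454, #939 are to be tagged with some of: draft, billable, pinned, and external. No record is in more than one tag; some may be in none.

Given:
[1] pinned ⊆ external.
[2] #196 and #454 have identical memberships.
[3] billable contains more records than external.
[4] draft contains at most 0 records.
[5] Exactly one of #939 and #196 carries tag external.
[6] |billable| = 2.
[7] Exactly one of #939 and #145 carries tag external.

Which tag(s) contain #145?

(4): draft already has 0, so the rest are out.
Suppose #145 ∈ billable: no assignment then satisfies all the clues, so #145 ∉ billable.

#145: none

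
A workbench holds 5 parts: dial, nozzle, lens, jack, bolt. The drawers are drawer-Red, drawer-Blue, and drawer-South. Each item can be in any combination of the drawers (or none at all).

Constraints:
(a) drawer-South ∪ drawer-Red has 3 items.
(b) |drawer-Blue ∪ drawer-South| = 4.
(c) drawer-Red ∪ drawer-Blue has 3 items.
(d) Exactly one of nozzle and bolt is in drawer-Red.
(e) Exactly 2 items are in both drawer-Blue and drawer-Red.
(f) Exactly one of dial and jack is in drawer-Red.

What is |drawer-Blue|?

3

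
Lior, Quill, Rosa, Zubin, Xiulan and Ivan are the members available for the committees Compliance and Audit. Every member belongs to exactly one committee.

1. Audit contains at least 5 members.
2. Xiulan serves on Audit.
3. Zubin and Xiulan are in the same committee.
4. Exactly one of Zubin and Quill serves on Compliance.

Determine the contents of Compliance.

From (2): Xiulan ∈ Audit.
(3): Zubin matches Xiulan: Zubin ∉ Compliance.
(3): Zubin matches Xiulan: Zubin ∈ Audit.
(4) (exactly one): Quill ∈ Compliance.
(1): only 5 candidates remain for Audit, so all are in.

Compliance = {Quill}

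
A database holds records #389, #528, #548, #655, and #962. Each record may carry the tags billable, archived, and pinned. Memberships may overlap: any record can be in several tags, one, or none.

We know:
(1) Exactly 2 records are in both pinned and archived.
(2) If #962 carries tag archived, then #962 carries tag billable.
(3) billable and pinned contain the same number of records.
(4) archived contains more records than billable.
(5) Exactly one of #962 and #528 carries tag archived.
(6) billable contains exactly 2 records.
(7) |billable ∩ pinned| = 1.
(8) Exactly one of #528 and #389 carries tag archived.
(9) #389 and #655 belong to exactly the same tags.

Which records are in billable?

billable = {#528, #962}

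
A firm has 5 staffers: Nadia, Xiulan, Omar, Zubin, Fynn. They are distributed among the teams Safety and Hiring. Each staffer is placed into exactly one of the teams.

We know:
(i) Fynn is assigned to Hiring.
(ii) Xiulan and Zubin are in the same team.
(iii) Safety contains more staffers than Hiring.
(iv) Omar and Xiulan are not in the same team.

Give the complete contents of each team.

Safety = {Nadia, Xiulan, Zubin}; Hiring = {Fynn, Omar}

From (i): Fynn ∈ Hiring.
Suppose Nadia ∉ Safety: no assignment then satisfies all the clues, so Nadia ∈ Safety.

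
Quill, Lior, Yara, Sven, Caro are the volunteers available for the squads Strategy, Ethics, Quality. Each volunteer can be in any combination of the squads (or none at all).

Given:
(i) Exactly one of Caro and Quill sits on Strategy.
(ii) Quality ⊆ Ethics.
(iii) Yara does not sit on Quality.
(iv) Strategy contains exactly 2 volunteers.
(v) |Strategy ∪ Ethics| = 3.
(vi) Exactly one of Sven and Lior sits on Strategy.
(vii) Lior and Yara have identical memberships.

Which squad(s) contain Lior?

Lior: none

From (iii): Yara ∉ Quality.
(vii): Lior matches Yara: Lior ∉ Quality.
Suppose Lior ∈ Strategy: no assignment then satisfies all the clues, so Lior ∉ Strategy.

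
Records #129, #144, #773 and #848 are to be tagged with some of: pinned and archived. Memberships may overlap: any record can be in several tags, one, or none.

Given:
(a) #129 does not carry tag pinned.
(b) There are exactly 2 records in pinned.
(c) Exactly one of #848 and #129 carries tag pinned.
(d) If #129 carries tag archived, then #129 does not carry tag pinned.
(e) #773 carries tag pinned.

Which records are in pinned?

pinned = {#773, #848}

From (a): #129 ∉ pinned.
From (e): #773 ∈ pinned.
(c) (exactly one): #848 ∈ pinned.
(b): pinned already has 2, so the rest are out.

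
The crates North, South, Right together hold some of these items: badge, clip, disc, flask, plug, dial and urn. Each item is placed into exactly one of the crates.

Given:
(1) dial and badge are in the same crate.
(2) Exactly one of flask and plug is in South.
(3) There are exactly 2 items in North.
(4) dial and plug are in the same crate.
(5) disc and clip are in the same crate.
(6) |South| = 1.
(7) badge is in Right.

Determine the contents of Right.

Right = {badge, dial, plug, urn}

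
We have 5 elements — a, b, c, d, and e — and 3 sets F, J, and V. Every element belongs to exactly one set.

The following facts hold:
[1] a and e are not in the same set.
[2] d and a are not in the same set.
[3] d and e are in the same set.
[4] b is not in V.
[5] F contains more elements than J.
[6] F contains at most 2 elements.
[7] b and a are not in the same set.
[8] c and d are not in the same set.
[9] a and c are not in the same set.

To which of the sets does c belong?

From (4): b ∉ V.
Suppose c ∉ F: no assignment then satisfies all the clues, so c ∈ F.

c: F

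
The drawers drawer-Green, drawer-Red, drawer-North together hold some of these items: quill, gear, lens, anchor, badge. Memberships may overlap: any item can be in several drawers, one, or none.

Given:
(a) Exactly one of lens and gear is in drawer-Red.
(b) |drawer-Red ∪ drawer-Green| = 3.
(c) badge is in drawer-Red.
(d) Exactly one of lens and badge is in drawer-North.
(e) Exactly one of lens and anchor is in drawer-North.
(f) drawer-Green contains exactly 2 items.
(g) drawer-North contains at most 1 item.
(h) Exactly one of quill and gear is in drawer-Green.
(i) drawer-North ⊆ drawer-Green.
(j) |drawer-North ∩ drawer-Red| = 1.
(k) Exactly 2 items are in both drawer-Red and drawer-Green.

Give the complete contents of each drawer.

drawer-Green = {lens, quill}; drawer-Red = {badge, lens, quill}; drawer-North = {lens}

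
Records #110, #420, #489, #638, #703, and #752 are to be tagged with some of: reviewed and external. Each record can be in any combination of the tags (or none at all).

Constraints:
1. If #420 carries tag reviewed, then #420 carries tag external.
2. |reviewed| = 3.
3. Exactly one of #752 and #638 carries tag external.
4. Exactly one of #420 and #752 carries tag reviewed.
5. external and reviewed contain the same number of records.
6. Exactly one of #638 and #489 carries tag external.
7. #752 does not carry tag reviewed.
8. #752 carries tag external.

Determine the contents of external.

external = {#420, #489, #752}

From (7): #752 ∉ reviewed.
From (8): #752 ∈ external.
(3) (exactly one): #638 ∉ external.
(4) (exactly one): #420 ∈ reviewed.
(6) (exactly one): #489 ∈ external.
(1): #420 ∈ external.
Suppose #110 ∈ external: no assignment then satisfies all the clues, so #110 ∉ external.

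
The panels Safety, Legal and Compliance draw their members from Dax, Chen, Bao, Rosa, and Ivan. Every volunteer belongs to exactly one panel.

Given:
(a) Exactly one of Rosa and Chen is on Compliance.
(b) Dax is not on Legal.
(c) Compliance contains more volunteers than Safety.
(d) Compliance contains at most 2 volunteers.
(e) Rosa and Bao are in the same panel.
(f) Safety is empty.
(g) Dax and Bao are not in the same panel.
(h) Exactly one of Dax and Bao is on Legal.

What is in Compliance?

Compliance = {Chen, Dax}

From (b): Dax ∉ Legal.
(f): Safety already has 0, so the rest are out.
(h) (exactly one): Bao ∈ Legal.
Only one panel left: Dax ∈ Compliance.
(e): Rosa matches Bao: Rosa ∈ Legal.
(a) (exactly one): Chen ∈ Compliance.
(d): Compliance already has 2, so the rest are out.
Only one panel left: Ivan ∈ Legal.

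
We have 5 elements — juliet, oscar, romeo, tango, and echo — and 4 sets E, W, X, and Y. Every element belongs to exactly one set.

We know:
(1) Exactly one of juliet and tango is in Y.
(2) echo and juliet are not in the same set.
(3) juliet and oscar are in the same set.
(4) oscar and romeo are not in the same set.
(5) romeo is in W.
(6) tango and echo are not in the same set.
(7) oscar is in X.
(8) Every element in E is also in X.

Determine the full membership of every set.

From (5): romeo ∈ W.
From (7): oscar ∈ X.
(3): juliet matches oscar: juliet ∉ E.
(3): juliet matches oscar: juliet ∉ W.
(3): juliet matches oscar: juliet ∈ X.
(1) (exactly one): tango ∈ Y.
(2): echo ∉ X.
(6): echo ∉ Y.
(8) contrapositive: echo ∉ E.
Only one set left: echo ∈ W.

E = {}; W = {echo, romeo}; X = {juliet, oscar}; Y = {tango}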